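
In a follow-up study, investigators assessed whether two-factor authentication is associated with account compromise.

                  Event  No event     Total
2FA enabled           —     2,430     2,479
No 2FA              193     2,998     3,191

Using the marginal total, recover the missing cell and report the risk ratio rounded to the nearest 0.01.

0.33

The missing cell is in the exposed row: 2479 − 2430 = 49.
So a = 49, b = 2430, c = 193, d = 2998.
RR = [a/(a+b)] / [c/(c+d)] = (49/2479) / (193/3191) = 0.01977/0.06048 = 0.32681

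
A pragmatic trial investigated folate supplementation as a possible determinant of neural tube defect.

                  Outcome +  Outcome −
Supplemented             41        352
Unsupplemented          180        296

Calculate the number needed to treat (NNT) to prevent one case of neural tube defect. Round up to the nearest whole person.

Risk in treated group = 41/393 = 0.10433; risk in control = 180/476 = 0.37815.
Absolute risk reduction = 0.37815 − 0.10433 = 0.27383
NNT = 1 / ARR = 1 / 0.27383 = 3.652 → round up → 4

4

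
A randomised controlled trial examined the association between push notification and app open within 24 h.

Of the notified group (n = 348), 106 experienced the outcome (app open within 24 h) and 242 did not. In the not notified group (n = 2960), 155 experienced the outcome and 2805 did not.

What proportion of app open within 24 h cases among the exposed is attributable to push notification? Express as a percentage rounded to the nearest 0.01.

From the description: a = 106, b = 242, c = 155, d = 2805.
Risk in exposed = 106/348 = 0.30460; risk in unexposed = 155/2960 = 0.05236.
RR = 0.30460/0.05236 = 5.81683
AR% = (RR − 1)/RR × 100 = (5.81683 − 1)/5.81683 × 100 = 82.8085%

82.81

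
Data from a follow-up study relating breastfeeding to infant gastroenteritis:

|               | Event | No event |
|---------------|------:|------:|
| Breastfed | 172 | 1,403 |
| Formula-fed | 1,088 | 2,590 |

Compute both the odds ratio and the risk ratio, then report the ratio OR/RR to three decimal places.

Cells: a = 172, b = 1403, c = 1088, d = 2590.
OR = (172·2590)/(1403·1088) = 445480/1526464 = 0.29184
Risk in exposed = 172/1575 = 0.10921; risk in unexposed = 1088/3678 = 0.29581; RR = 0.36917
OR/RR = 0.29184 / 0.36917 = 0.79052
The outcome is not rare, so the OR lies further from 1 than the RR.

0.791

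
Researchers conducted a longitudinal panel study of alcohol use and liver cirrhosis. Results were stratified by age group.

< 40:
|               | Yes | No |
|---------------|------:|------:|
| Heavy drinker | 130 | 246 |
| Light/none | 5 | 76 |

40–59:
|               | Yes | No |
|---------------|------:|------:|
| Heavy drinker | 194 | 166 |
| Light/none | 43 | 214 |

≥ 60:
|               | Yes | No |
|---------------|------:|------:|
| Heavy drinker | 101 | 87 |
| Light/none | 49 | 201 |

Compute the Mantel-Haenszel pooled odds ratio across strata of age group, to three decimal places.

5.637

OR_MH = Σ(aᵢdᵢ/nᵢ) / Σ(bᵢcᵢ/nᵢ), where nᵢ is the stratum total.
Stratum 1 (< 40): n = 457; a·d/n = 130·76/457 = 21.6193; b·c/n = 246·5/457 = 2.6915
Stratum 2 (40–59): n = 617; a·d/n = 194·214/617 = 67.2869; b·c/n = 166·43/617 = 11.5689
Stratum 3 (≥ 60): n = 438; a·d/n = 101·201/438 = 46.3493; b·c/n = 87·49/438 = 9.7329
OR_MH = (21.6193 + 67.2869 + 46.3493) / (2.6915 + 11.5689 + 9.7329) = 135.2554 / 23.9932 = 5.63723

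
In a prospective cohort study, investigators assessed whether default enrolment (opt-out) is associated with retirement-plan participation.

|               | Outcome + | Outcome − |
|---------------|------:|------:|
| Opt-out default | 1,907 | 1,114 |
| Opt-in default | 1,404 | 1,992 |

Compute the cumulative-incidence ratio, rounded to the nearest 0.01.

1.53

Cells: a = 1907, b = 1114, c = 1404, d = 1992.
Risk in exposed = 1907/3021 = 0.63125; risk in unexposed = 1404/3396 = 0.41343.
RR = 0.63125 / 0.41343 = 1.52686
The risk among the exposed is 1.53 times that among the unexposed.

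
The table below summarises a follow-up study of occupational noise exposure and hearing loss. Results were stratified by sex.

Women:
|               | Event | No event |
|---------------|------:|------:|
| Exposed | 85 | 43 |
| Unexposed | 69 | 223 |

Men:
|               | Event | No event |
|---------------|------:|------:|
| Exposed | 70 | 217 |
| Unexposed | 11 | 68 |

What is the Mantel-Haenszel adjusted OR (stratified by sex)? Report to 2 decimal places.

4.28

OR_MH = Σ(aᵢdᵢ/nᵢ) / Σ(bᵢcᵢ/nᵢ), where nᵢ is the stratum total.
Stratum 1 (Women): n = 420; a·d/n = 85·223/420 = 45.1310; b·c/n = 43·69/420 = 7.0643
Stratum 2 (Men): n = 366; a·d/n = 70·68/366 = 13.0055; b·c/n = 217·11/366 = 6.5219
OR_MH = (45.1310 + 13.0055) / (7.0643 + 6.5219) = 58.1364 / 13.5861 = 4.27910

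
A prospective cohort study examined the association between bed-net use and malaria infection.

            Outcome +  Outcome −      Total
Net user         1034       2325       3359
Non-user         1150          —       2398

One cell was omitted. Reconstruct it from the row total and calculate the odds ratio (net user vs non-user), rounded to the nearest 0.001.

0.483

The missing cell is in the unexposed row: 2398 − 1150 = 1248.
So a = 1034, b = 2325, c = 1150, d = 1248.
OR = (a·d)/(b·c) = (1034 × 1248) / (2325 × 1150) = 1290432 / 2673750 = 0.48263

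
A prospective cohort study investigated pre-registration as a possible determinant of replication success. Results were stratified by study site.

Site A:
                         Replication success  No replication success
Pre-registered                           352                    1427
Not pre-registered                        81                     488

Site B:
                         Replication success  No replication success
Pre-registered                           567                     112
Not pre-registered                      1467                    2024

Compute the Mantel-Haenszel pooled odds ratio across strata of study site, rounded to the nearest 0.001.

OR_MH = Σ(aᵢdᵢ/nᵢ) / Σ(bᵢcᵢ/nᵢ), where nᵢ is the stratum total.
Stratum 1 (Site A): n = 2348; a·d/n = 352·488/2348 = 73.1584; b·c/n = 1427·81/2348 = 49.2279
Stratum 2 (Site B): n = 4170; a·d/n = 567·2024/4170 = 275.2058; b·c/n = 112·1467/4170 = 39.4014
OR_MH = (73.1584 + 275.2058) / (49.2279 + 39.4014) = 348.3642 / 88.6293 = 3.93058

3.931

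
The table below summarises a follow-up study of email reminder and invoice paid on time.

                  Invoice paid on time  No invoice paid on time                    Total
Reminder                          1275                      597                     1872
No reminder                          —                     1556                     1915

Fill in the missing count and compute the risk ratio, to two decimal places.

The missing cell is in the unexposed row: 1915 − 1556 = 359.
So a = 1275, b = 597, c = 359, d = 1556.
RR = [a/(a+b)] / [c/(c+d)] = (1275/1872) / (359/1915) = 0.68109/0.18747 = 3.63311

3.63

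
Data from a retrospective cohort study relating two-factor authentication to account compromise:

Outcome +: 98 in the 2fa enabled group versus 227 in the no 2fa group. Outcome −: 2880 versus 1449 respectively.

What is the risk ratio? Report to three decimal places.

From the description: a = 98, b = 2880, c = 227, d = 1449.
Risk in exposed = 98/2978 = 0.03291; risk in unexposed = 227/1676 = 0.13544.
RR = 0.03291 / 0.13544 = 0.24297
The risk is 76% lower among the exposed than among the unexposed.

0.243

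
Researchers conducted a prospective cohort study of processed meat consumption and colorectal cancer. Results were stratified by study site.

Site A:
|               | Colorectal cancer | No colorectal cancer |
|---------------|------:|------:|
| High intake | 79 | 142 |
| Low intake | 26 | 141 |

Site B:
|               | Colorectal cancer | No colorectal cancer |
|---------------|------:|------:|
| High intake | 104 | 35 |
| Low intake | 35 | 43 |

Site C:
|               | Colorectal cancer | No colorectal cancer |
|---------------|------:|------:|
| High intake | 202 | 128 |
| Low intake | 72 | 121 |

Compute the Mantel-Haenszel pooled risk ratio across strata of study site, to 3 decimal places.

RR_MH = Σ(aᵢ·n₀ᵢ/nᵢ) / Σ(cᵢ·n₁ᵢ/nᵢ), with n₁ᵢ = aᵢ+bᵢ (exposed), n₀ᵢ = cᵢ+dᵢ (unexposed), nᵢ = n₁ᵢ+n₀ᵢ.
Stratum 1 (Site A): n₁ = 221, n₀ = 167, n = 388; a·n₀/n = 79·167/388 = 34.0026; c·n₁/n = 26·221/388 = 14.8093
Stratum 2 (Site B): n₁ = 139, n₀ = 78, n = 217; a·n₀/n = 104·78/217 = 37.3825; c·n₁/n = 35·139/217 = 22.4194
Stratum 3 (Site C): n₁ = 330, n₀ = 193, n = 523; a·n₀/n = 202·193/523 = 74.5430; c·n₁/n = 72·330/523 = 45.4302
RR_MH = (34.0026 + 37.3825 + 74.5430) / (14.8093 + 22.4194 + 45.4302) = 145.9281 / 82.6588 = 1.76543

1.765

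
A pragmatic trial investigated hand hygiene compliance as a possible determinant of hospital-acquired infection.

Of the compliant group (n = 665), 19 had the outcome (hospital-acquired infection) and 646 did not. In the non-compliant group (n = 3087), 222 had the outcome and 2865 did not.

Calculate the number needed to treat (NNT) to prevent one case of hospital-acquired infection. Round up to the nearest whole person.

24

Risk in treated group = 19/665 = 0.02857; risk in control = 222/3087 = 0.07191.
Absolute risk reduction = 0.07191 − 0.02857 = 0.04334
NNT = 1 / ARR = 1 / 0.04334 = 23.072 → round up → 24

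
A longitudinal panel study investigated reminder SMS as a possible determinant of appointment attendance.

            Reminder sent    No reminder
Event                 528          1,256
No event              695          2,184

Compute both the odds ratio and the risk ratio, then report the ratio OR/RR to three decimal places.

Reading the table with exposure as columns: a = 528 (Reminder sent, case), b = 695 (Reminder sent, non-case), c = 1256 (No reminder, case), d = 2184.
OR = (528·2184)/(695·1256) = 1153152/872920 = 1.32103
Risk in exposed = 528/1223 = 0.43173; risk in unexposed = 1256/3440 = 0.36512; RR = 1.18243
OR/RR = 1.32103 / 1.18243 = 1.11721
The outcome is not rare, so the OR lies further from 1 than the RR.

1.117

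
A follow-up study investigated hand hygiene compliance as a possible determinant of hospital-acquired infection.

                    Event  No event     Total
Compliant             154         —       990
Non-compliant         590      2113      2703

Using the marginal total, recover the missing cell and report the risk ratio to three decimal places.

The missing cell is in the exposed row: 990 − 154 = 836.
So a = 154, b = 836, c = 590, d = 2113.
RR = [a/(a+b)] / [c/(c+d)] = (154/990) / (590/2703) = 0.15556/0.21828 = 0.71266

0.713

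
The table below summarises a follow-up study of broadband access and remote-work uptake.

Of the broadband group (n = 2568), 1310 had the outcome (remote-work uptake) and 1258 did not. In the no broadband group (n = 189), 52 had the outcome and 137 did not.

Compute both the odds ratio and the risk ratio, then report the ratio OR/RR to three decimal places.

1.480

From the description: a = 1310, b = 1258, c = 52, d = 137.
OR = (1310·137)/(1258·52) = 179470/65416 = 2.74352
Risk in exposed = 1310/2568 = 0.51012; risk in unexposed = 52/189 = 0.27513; RR = 1.85411
OR/RR = 2.74352 / 1.85411 = 1.47970
The outcome is not rare, so the OR lies further from 1 than the RR.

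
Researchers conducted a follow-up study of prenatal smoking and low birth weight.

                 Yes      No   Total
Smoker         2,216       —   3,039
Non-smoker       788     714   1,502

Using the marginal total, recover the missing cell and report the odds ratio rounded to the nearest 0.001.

2.440

The missing cell is in the exposed row: 3039 − 2216 = 823.
So a = 2216, b = 823, c = 788, d = 714.
OR = (a·d)/(b·c) = (2216 × 714) / (823 × 788) = 1582224 / 648524 = 2.43973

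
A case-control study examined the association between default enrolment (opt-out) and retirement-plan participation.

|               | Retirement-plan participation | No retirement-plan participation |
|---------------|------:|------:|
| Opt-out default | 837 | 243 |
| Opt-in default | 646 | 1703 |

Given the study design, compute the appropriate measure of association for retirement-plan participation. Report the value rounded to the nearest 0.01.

9.08

Cells: a = 837, b = 243, c = 646, d = 1703.
This is a case-control study: participants were sampled on outcome status, so risks in the source population cannot be estimated directly — relative risk is not valid here. The odds ratio is the appropriate measure.
OR = (a·d)/(b·c) = (837 × 1703) / (243 × 646) = 1425411 / 156978 = 9.08032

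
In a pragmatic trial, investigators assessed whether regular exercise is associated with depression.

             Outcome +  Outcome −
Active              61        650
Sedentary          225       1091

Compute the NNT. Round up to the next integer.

Risk in treated group = 61/711 = 0.08579; risk in control = 225/1316 = 0.17097.
Absolute risk reduction = 0.17097 − 0.08579 = 0.08518
NNT = 1 / ARR = 1 / 0.08518 = 11.740 → round up → 12

12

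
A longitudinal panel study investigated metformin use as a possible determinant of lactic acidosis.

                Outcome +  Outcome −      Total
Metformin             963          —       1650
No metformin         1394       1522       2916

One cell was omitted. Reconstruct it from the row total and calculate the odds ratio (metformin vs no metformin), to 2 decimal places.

The missing cell is in the exposed row: 1650 − 963 = 687.
So a = 963, b = 687, c = 1394, d = 1522.
OR = (a·d)/(b·c) = (963 × 1522) / (687 × 1394) = 1465686 / 957678 = 1.53046

1.53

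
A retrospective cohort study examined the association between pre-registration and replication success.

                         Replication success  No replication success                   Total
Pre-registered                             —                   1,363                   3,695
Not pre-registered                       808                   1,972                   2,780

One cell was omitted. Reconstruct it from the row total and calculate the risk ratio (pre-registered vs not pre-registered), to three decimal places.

The missing cell is in the exposed row: 3695 − 1363 = 2332.
So a = 2332, b = 1363, c = 808, d = 1972.
RR = [a/(a+b)] / [c/(c+d)] = (2332/3695) / (808/2780) = 0.63112/0.29065 = 2.17144

2.171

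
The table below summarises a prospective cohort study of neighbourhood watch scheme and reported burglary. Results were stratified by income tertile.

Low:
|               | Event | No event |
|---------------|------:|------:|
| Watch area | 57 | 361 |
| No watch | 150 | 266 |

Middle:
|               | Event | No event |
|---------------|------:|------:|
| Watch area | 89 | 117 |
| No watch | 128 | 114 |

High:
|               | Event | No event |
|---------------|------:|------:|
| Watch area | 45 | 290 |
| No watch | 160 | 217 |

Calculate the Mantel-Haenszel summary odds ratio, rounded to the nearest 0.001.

OR_MH = Σ(aᵢdᵢ/nᵢ) / Σ(bᵢcᵢ/nᵢ), where nᵢ is the stratum total.
Stratum 1 (Low): n = 834; a·d/n = 57·266/834 = 18.1799; b·c/n = 361·150/834 = 64.9281
Stratum 2 (Middle): n = 448; a·d/n = 89·114/448 = 22.6473; b·c/n = 117·128/448 = 33.4286
Stratum 3 (High): n = 712; a·d/n = 45·217/712 = 13.7149; b·c/n = 290·160/712 = 65.1685
OR_MH = (18.1799 + 22.6473 + 13.7149) / (64.9281 + 33.4286 + 65.1685) = 54.5421 / 163.5252 = 0.33354

0.334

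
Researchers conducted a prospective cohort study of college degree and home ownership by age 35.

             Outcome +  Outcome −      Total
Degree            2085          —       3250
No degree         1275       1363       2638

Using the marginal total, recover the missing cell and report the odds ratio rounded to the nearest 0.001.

1.913

The missing cell is in the exposed row: 3250 − 2085 = 1165.
So a = 2085, b = 1165, c = 1275, d = 1363.
OR = (a·d)/(b·c) = (2085 × 1363) / (1165 × 1275) = 2841855 / 1485375 = 1.91322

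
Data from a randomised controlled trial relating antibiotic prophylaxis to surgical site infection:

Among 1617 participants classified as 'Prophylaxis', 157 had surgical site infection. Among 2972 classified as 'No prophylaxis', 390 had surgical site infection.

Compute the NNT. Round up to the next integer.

30

Risk in treated group = 157/1617 = 0.09709; risk in control = 390/2972 = 0.13122.
Absolute risk reduction = 0.13122 − 0.09709 = 0.03413
NNT = 1 / ARR = 1 / 0.03413 = 29.299 → round up → 30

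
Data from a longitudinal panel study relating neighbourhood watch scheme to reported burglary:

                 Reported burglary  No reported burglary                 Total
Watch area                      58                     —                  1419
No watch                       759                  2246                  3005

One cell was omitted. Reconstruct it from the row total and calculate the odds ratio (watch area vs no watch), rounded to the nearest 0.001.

The missing cell is in the exposed row: 1419 − 58 = 1361.
So a = 58, b = 1361, c = 759, d = 2246.
OR = (a·d)/(b·c) = (58 × 2246) / (1361 × 759) = 130268 / 1032999 = 0.12611

0.126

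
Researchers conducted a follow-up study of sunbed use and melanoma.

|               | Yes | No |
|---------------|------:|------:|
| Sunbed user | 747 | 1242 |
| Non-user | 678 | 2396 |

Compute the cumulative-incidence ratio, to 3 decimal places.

1.703

Cells: a = 747, b = 1242, c = 678, d = 2396.
Risk in exposed = 747/1989 = 0.37557; risk in unexposed = 678/3074 = 0.22056.
RR = 0.37557 / 0.22056 = 1.70279
The risk among the exposed is 1.70 times that among the unexposed.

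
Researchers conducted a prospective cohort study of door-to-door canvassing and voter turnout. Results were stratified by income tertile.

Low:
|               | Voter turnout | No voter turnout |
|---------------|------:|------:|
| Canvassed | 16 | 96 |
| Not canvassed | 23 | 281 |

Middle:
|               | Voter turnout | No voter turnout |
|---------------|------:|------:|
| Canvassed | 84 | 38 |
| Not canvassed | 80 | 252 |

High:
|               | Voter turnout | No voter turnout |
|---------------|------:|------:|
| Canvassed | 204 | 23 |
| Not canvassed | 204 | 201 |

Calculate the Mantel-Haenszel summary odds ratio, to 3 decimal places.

OR_MH = Σ(aᵢdᵢ/nᵢ) / Σ(bᵢcᵢ/nᵢ), where nᵢ is the stratum total.
Stratum 1 (Low): n = 416; a·d/n = 16·281/416 = 10.8077; b·c/n = 96·23/416 = 5.3077
Stratum 2 (Middle): n = 454; a·d/n = 84·252/454 = 46.6256; b·c/n = 38·80/454 = 6.6960
Stratum 3 (High): n = 632; a·d/n = 204·201/632 = 64.8797; b·c/n = 23·204/632 = 7.4241
OR_MH = (10.8077 + 46.6256 + 64.8797) / (5.3077 + 6.6960 + 7.4241) = 122.3130 / 19.4278 = 6.29578

6.296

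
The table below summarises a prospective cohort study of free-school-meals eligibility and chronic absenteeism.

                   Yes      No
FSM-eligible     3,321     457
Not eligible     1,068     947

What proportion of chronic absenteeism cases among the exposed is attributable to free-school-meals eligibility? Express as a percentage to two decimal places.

Cells: a = 3321, b = 457, c = 1068, d = 947.
Risk in exposed = 3321/3778 = 0.87904; risk in unexposed = 1068/2015 = 0.53002.
RR = 0.87904/0.53002 = 1.65848
AR% = (RR − 1)/RR × 100 = (1.65848 − 1)/1.65848 × 100 = 39.7039%

39.70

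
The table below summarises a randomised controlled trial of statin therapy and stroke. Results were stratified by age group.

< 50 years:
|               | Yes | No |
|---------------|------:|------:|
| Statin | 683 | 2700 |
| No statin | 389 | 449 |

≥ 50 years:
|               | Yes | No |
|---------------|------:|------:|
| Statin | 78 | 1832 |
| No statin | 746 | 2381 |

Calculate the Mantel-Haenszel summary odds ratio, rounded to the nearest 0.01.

0.21

OR_MH = Σ(aᵢdᵢ/nᵢ) / Σ(bᵢcᵢ/nᵢ), where nᵢ is the stratum total.
Stratum 1 (< 50 years): n = 4221; a·d/n = 683·449/4221 = 72.6527; b·c/n = 2700·389/4221 = 248.8273
Stratum 2 (≥ 50 years): n = 5037; a·d/n = 78·2381/5037 = 36.8708; b·c/n = 1832·746/5037 = 271.3266
OR_MH = (72.6527 + 36.8708) / (248.8273 + 271.3266) = 109.5234 / 520.1539 = 0.21056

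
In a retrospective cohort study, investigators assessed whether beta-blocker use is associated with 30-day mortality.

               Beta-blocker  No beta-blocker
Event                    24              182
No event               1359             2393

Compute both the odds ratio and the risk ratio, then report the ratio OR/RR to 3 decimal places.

Reading the table with exposure as columns: a = 24 (Beta-blocker, case), b = 1359 (Beta-blocker, non-case), c = 182 (No beta-blocker, case), d = 2393.
OR = (24·2393)/(1359·182) = 57432/247338 = 0.23220
Risk in exposed = 24/1383 = 0.01735; risk in unexposed = 182/2575 = 0.07068; RR = 0.24552
OR/RR = 0.23220 / 0.24552 = 0.94573
The outcome is rare in both groups, so OR ≈ RR (ratio near 1).

0.946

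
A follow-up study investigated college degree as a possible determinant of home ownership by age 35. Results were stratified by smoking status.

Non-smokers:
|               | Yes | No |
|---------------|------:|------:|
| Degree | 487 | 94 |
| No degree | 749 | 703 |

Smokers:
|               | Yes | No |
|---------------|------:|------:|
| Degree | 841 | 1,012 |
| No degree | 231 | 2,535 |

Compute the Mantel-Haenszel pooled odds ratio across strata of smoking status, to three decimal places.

7.390

OR_MH = Σ(aᵢdᵢ/nᵢ) / Σ(bᵢcᵢ/nᵢ), where nᵢ is the stratum total.
Stratum 1 (Non-smokers): n = 2033; a·d/n = 487·703/2033 = 168.4019; b·c/n = 94·749/2033 = 34.6316
Stratum 2 (Smokers): n = 4619; a·d/n = 841·2535/4619 = 461.5577; b·c/n = 1012·231/4619 = 50.6110
OR_MH = (168.4019 + 461.5577) / (34.6316 + 50.6110) = 629.9596 / 85.2425 = 7.39020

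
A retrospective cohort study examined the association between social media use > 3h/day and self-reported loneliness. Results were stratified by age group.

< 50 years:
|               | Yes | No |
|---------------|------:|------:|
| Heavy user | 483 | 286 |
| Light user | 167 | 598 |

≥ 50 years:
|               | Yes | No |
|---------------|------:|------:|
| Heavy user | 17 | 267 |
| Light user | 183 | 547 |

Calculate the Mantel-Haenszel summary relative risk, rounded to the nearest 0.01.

RR_MH = Σ(aᵢ·n₀ᵢ/nᵢ) / Σ(cᵢ·n₁ᵢ/nᵢ), with n₁ᵢ = aᵢ+bᵢ (exposed), n₀ᵢ = cᵢ+dᵢ (unexposed), nᵢ = n₁ᵢ+n₀ᵢ.
Stratum 1 (< 50 years): n₁ = 769, n₀ = 765, n = 1534; a·n₀/n = 483·765/1534 = 240.8703; c·n₁/n = 167·769/1534 = 83.7177
Stratum 2 (≥ 50 years): n₁ = 284, n₀ = 730, n = 1014; a·n₀/n = 17·730/1014 = 12.2387; c·n₁/n = 183·284/1014 = 51.2544
RR_MH = (240.8703 + 12.2387) / (83.7177 + 51.2544) = 253.1089 / 134.9722 = 1.87527

1.88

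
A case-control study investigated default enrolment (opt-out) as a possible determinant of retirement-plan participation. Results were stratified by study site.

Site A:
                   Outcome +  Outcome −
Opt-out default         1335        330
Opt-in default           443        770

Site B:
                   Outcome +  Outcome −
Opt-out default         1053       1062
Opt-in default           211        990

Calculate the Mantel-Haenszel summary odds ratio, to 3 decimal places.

OR_MH = Σ(aᵢdᵢ/nᵢ) / Σ(bᵢcᵢ/nᵢ), where nᵢ is the stratum total.
Stratum 1 (Site A): n = 2878; a·d/n = 1335·770/2878 = 357.1751; b·c/n = 330·443/2878 = 50.7957
Stratum 2 (Site B): n = 3316; a·d/n = 1053·990/3316 = 314.3758; b·c/n = 1062·211/3316 = 67.5760
OR_MH = (357.1751 + 314.3758) / (50.7957 + 67.5760) = 671.5509 / 118.3717 = 5.67324

5.673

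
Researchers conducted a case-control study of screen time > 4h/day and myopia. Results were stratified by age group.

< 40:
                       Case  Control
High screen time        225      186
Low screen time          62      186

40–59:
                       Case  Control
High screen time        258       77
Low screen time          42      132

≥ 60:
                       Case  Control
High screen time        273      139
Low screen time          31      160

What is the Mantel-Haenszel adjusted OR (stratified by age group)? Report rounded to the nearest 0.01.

OR_MH = Σ(aᵢdᵢ/nᵢ) / Σ(bᵢcᵢ/nᵢ), where nᵢ is the stratum total.
Stratum 1 (< 40): n = 659; a·d/n = 225·186/659 = 63.5053; b·c/n = 186·62/659 = 17.4992
Stratum 2 (40–59): n = 509; a·d/n = 258·132/509 = 66.9077; b·c/n = 77·42/509 = 6.3536
Stratum 3 (≥ 60): n = 603; a·d/n = 273·160/603 = 72.4378; b·c/n = 139·31/603 = 7.1459
OR_MH = (63.5053 + 66.9077 + 72.4378) / (17.4992 + 6.3536 + 7.1459) = 202.8508 / 30.9988 = 6.54382

6.54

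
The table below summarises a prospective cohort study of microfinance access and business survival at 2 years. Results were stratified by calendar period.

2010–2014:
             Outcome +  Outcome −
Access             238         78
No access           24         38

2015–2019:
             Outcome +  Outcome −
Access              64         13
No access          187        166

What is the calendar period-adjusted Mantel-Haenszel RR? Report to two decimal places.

RR_MH = Σ(aᵢ·n₀ᵢ/nᵢ) / Σ(cᵢ·n₁ᵢ/nᵢ), with n₁ᵢ = aᵢ+bᵢ (exposed), n₀ᵢ = cᵢ+dᵢ (unexposed), nᵢ = n₁ᵢ+n₀ᵢ.
Stratum 1 (2010–2014): n₁ = 316, n₀ = 62, n = 378; a·n₀/n = 238·62/378 = 39.0370; c·n₁/n = 24·316/378 = 20.0635
Stratum 2 (2015–2019): n₁ = 77, n₀ = 353, n = 430; a·n₀/n = 64·353/430 = 52.5395; c·n₁/n = 187·77/430 = 33.4860
RR_MH = (39.0370 + 52.5395) / (20.0635 + 33.4860) = 91.5766 / 53.5495 = 1.71013

1.71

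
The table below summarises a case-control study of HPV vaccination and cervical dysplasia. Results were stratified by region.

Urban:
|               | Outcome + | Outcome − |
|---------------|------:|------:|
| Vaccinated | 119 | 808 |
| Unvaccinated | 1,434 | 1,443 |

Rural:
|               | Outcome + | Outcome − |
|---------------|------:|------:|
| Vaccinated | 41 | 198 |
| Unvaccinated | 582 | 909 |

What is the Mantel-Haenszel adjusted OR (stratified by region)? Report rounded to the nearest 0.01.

OR_MH = Σ(aᵢdᵢ/nᵢ) / Σ(bᵢcᵢ/nᵢ), where nᵢ is the stratum total.
Stratum 1 (Urban): n = 3804; a·d/n = 119·1443/3804 = 45.1412; b·c/n = 808·1434/3804 = 304.5931
Stratum 2 (Rural): n = 1730; a·d/n = 41·909/1730 = 21.5428; b·c/n = 198·582/1730 = 66.6104
OR_MH = (45.1412 + 21.5428) / (304.5931 + 66.6104) = 66.6839 / 371.2035 = 0.17964

0.18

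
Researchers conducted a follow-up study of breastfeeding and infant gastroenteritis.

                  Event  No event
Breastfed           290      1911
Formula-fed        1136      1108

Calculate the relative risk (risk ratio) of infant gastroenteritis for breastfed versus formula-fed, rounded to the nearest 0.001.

0.260

Cells: a = 290, b = 1911, c = 1136, d = 1108.
Risk in exposed = 290/2201 = 0.13176; risk in unexposed = 1136/2244 = 0.50624.
RR = 0.13176 / 0.50624 = 0.26027
The risk is 74% lower among the exposed than among the unexposed.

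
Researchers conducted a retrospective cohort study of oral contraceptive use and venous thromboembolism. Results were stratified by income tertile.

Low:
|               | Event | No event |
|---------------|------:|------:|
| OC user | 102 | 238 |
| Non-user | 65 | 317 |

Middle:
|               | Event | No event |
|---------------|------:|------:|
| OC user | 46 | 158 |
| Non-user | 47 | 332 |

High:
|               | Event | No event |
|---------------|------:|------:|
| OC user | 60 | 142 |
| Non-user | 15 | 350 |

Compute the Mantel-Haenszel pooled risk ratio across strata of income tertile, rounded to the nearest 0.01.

RR_MH = Σ(aᵢ·n₀ᵢ/nᵢ) / Σ(cᵢ·n₁ᵢ/nᵢ), with n₁ᵢ = aᵢ+bᵢ (exposed), n₀ᵢ = cᵢ+dᵢ (unexposed), nᵢ = n₁ᵢ+n₀ᵢ.
Stratum 1 (Low): n₁ = 340, n₀ = 382, n = 722; a·n₀/n = 102·382/722 = 53.9668; c·n₁/n = 65·340/722 = 30.6094
Stratum 2 (Middle): n₁ = 204, n₀ = 379, n = 583; a·n₀/n = 46·379/583 = 29.9039; c·n₁/n = 47·204/583 = 16.4460
Stratum 3 (High): n₁ = 202, n₀ = 365, n = 567; a·n₀/n = 60·365/567 = 38.6243; c·n₁/n = 15·202/567 = 5.3439
RR_MH = (53.9668 + 29.9039 + 38.6243) / (30.6094 + 16.4460 + 5.3439) = 122.4950 / 52.3993 = 2.33772

2.34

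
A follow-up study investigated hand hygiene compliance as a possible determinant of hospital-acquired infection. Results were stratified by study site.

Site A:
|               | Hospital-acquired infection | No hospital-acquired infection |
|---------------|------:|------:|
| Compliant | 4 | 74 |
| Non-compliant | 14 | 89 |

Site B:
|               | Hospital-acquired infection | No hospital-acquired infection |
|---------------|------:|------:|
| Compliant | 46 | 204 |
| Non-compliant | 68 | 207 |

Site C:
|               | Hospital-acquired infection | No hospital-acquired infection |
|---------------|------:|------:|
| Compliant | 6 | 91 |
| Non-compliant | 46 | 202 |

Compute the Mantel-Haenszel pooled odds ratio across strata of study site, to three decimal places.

0.533

OR_MH = Σ(aᵢdᵢ/nᵢ) / Σ(bᵢcᵢ/nᵢ), where nᵢ is the stratum total.
Stratum 1 (Site A): n = 181; a·d/n = 4·89/181 = 1.9669; b·c/n = 74·14/181 = 5.7238
Stratum 2 (Site B): n = 525; a·d/n = 46·207/525 = 18.1371; b·c/n = 204·68/525 = 26.4229
Stratum 3 (Site C): n = 345; a·d/n = 6·202/345 = 3.5130; b·c/n = 91·46/345 = 12.1333
OR_MH = (1.9669 + 18.1371 + 3.5130) / (5.7238 + 26.4229 + 12.1333) = 23.6170 / 44.2799 = 0.53336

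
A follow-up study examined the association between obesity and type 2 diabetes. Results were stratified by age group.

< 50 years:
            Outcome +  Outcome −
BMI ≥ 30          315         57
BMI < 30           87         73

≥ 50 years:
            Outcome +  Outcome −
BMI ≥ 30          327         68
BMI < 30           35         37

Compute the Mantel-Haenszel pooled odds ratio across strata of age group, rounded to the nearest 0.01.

OR_MH = Σ(aᵢdᵢ/nᵢ) / Σ(bᵢcᵢ/nᵢ), where nᵢ is the stratum total.
Stratum 1 (< 50 years): n = 532; a·d/n = 315·73/532 = 43.2237; b·c/n = 57·87/532 = 9.3214
Stratum 2 (≥ 50 years): n = 467; a·d/n = 327·37/467 = 25.9079; b·c/n = 68·35/467 = 5.0964
OR_MH = (43.2237 + 25.9079) / (9.3214 + 5.0964) = 69.1316 / 14.4178 = 4.79488

4.79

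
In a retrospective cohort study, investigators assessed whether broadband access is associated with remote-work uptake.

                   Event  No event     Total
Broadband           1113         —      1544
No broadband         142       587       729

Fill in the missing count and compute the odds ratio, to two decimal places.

The missing cell is in the exposed row: 1544 − 1113 = 431.
So a = 1113, b = 431, c = 142, d = 587.
OR = (a·d)/(b·c) = (1113 × 587) / (431 × 142) = 653331 / 61202 = 10.67499

10.67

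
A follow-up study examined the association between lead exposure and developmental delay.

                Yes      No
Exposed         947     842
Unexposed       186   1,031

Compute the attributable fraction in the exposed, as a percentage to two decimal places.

71.13

Cells: a = 947, b = 842, c = 186, d = 1031.
Risk in exposed = 947/1789 = 0.52935; risk in unexposed = 186/1217 = 0.15283.
RR = 0.52935/0.15283 = 3.46352
AR% = (RR − 1)/RR × 100 = (3.46352 − 1)/3.46352 × 100 = 71.1276%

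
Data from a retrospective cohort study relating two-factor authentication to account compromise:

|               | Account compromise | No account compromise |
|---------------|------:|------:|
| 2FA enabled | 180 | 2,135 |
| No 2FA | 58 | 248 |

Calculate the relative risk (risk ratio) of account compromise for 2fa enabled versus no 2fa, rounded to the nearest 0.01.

0.41

Cells: a = 180, b = 2135, c = 58, d = 248.
Risk in exposed = 180/2315 = 0.07775; risk in unexposed = 58/306 = 0.18954.
RR = 0.07775 / 0.18954 = 0.41022
The risk is 59% lower among the exposed than among the unexposed.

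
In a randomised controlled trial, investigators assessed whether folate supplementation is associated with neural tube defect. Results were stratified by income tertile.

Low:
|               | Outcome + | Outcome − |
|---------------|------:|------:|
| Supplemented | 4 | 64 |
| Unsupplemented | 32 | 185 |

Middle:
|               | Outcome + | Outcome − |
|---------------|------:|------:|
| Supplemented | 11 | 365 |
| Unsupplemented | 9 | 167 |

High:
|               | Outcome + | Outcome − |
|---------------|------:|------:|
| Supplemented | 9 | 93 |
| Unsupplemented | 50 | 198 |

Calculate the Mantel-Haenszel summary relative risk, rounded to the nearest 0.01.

0.46

RR_MH = Σ(aᵢ·n₀ᵢ/nᵢ) / Σ(cᵢ·n₁ᵢ/nᵢ), with n₁ᵢ = aᵢ+bᵢ (exposed), n₀ᵢ = cᵢ+dᵢ (unexposed), nᵢ = n₁ᵢ+n₀ᵢ.
Stratum 1 (Low): n₁ = 68, n₀ = 217, n = 285; a·n₀/n = 4·217/285 = 3.0456; c·n₁/n = 32·68/285 = 7.6351
Stratum 2 (Middle): n₁ = 376, n₀ = 176, n = 552; a·n₀/n = 11·176/552 = 3.5072; c·n₁/n = 9·376/552 = 6.1304
Stratum 3 (High): n₁ = 102, n₀ = 248, n = 350; a·n₀/n = 9·248/350 = 6.3771; c·n₁/n = 50·102/350 = 14.5714
RR_MH = (3.0456 + 3.5072 + 6.3771) / (7.6351 + 6.1304 + 14.5714) = 12.9300 / 28.3370 = 0.45629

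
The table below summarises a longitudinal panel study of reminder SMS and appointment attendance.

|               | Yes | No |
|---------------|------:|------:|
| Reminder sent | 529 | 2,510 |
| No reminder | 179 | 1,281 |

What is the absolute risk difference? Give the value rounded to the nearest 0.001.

0.051

Cells: a = 529, b = 2510, c = 179, d = 1281.
Risk in exposed = 529/3039 = 0.174070; risk in unexposed = 179/1460 = 0.122603.
Risk difference = 0.174070 − 0.122603 = 0.051468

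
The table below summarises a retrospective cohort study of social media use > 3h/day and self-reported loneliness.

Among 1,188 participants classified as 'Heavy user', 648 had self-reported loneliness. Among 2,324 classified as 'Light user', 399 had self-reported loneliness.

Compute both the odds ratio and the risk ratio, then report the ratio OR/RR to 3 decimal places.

From the description: a = 648, b = 540, c = 399, d = 1925.
OR = (648·1925)/(540·399) = 1247400/215460 = 5.78947
Risk in exposed = 648/1188 = 0.54545; risk in unexposed = 399/2324 = 0.17169; RR = 3.17703
OR/RR = 5.78947 / 3.17703 = 1.82229
The outcome is not rare, so the OR lies further from 1 than the RR.

1.822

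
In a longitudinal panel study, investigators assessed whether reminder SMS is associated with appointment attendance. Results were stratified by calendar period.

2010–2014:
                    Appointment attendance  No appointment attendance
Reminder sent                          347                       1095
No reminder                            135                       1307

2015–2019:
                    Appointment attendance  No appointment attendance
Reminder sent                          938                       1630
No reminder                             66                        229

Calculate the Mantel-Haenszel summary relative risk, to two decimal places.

2.13

RR_MH = Σ(aᵢ·n₀ᵢ/nᵢ) / Σ(cᵢ·n₁ᵢ/nᵢ), with n₁ᵢ = aᵢ+bᵢ (exposed), n₀ᵢ = cᵢ+dᵢ (unexposed), nᵢ = n₁ᵢ+n₀ᵢ.
Stratum 1 (2010–2014): n₁ = 1442, n₀ = 1442, n = 2884; a·n₀/n = 347·1442/2884 = 173.5000; c·n₁/n = 135·1442/2884 = 67.5000
Stratum 2 (2015–2019): n₁ = 2568, n₀ = 295, n = 2863; a·n₀/n = 938·295/2863 = 96.6504; c·n₁/n = 66·2568/2863 = 59.1994
RR_MH = (173.5000 + 96.6504) / (67.5000 + 59.1994) = 270.1504 / 126.6994 = 2.13221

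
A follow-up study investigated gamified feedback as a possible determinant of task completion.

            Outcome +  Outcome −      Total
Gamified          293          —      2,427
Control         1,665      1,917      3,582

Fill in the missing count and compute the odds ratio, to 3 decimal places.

The missing cell is in the exposed row: 2427 − 293 = 2134.
So a = 293, b = 2134, c = 1665, d = 1917.
OR = (a·d)/(b·c) = (293 × 1917) / (2134 × 1665) = 561681 / 3553110 = 0.15808

0.158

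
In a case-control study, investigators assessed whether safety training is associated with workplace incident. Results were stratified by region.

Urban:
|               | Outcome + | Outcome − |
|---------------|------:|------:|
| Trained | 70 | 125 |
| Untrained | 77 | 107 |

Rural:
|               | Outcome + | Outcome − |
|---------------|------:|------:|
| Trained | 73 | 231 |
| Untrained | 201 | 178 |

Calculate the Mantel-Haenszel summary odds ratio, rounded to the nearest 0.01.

OR_MH = Σ(aᵢdᵢ/nᵢ) / Σ(bᵢcᵢ/nᵢ), where nᵢ is the stratum total.
Stratum 1 (Urban): n = 379; a·d/n = 70·107/379 = 19.7625; b·c/n = 125·77/379 = 25.3958
Stratum 2 (Rural): n = 683; a·d/n = 73·178/683 = 19.0249; b·c/n = 231·201/683 = 67.9810
OR_MH = (19.7625 + 19.0249) / (25.3958 + 67.9810) = 38.7874 / 93.3767 = 0.41539

0.42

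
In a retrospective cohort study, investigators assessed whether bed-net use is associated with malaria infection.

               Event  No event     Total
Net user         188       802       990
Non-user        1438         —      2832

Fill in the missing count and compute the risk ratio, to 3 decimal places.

0.374

The missing cell is in the unexposed row: 2832 − 1438 = 1394.
So a = 188, b = 802, c = 1438, d = 1394.
RR = [a/(a+b)] / [c/(c+d)] = (188/990) / (1438/2832) = 0.18990/0.50777 = 0.37399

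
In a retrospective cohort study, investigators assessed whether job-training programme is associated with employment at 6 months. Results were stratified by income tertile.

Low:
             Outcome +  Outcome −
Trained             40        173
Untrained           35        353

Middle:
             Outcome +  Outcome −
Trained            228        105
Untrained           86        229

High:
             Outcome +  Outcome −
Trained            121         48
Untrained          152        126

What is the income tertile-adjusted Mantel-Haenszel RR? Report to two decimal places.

RR_MH = Σ(aᵢ·n₀ᵢ/nᵢ) / Σ(cᵢ·n₁ᵢ/nᵢ), with n₁ᵢ = aᵢ+bᵢ (exposed), n₀ᵢ = cᵢ+dᵢ (unexposed), nᵢ = n₁ᵢ+n₀ᵢ.
Stratum 1 (Low): n₁ = 213, n₀ = 388, n = 601; a·n₀/n = 40·388/601 = 25.8236; c·n₁/n = 35·213/601 = 12.4043
Stratum 2 (Middle): n₁ = 333, n₀ = 315, n = 648; a·n₀/n = 228·315/648 = 110.8333; c·n₁/n = 86·333/648 = 44.1944
Stratum 3 (High): n₁ = 169, n₀ = 278, n = 447; a·n₀/n = 121·278/447 = 75.2528; c·n₁/n = 152·169/447 = 57.4676
RR_MH = (25.8236 + 110.8333 + 75.2528) / (12.4043 + 44.1944 + 57.4676) = 211.9098 / 114.0663 = 1.85778

1.86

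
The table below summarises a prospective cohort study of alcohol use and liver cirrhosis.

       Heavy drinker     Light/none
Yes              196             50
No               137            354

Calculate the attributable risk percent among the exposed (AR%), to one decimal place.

Reading the table with exposure as columns: a = 196 (Heavy drinker, case), b = 137 (Heavy drinker, non-case), c = 50 (Light/none, case), d = 354.
Risk in exposed = 196/333 = 0.58859; risk in unexposed = 50/404 = 0.12376.
RR = 0.58859/0.12376 = 4.75580
AR% = (RR − 1)/RR × 100 = (4.75580 − 1)/4.75580 × 100 = 78.9730%

79.0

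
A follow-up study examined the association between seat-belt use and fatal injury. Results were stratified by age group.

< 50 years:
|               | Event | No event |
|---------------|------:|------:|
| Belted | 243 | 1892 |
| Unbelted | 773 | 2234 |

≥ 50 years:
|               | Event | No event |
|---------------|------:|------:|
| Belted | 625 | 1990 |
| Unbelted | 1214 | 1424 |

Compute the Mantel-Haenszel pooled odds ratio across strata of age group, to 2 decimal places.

0.37

OR_MH = Σ(aᵢdᵢ/nᵢ) / Σ(bᵢcᵢ/nᵢ), where nᵢ is the stratum total.
Stratum 1 (< 50 years): n = 5142; a·d/n = 243·2234/5142 = 105.5741; b·c/n = 1892·773/5142 = 284.4255
Stratum 2 (≥ 50 years): n = 5253; a·d/n = 625·1424/5253 = 169.4270; b·c/n = 1990·1214/5253 = 459.9010
OR_MH = (105.5741 + 169.4270) / (284.4255 + 459.9010) = 275.0011 / 744.3265 = 0.36946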